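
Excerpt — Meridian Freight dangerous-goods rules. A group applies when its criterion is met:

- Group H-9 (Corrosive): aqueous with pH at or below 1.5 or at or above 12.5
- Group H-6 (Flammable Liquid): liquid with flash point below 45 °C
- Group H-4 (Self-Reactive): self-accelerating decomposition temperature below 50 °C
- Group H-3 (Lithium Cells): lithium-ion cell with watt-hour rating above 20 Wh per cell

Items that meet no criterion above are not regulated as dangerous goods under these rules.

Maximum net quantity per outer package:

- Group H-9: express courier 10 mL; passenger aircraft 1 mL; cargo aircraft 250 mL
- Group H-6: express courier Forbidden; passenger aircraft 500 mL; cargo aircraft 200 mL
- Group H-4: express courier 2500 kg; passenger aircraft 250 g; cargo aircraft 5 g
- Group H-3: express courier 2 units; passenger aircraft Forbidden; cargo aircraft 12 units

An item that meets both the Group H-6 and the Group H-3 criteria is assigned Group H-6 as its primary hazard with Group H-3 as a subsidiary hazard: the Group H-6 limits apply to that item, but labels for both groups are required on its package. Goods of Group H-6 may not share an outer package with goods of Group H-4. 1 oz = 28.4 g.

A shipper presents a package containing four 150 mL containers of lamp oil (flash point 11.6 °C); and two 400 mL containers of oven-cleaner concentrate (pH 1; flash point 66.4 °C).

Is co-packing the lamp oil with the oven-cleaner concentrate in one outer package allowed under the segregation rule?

Yes

Flash point 11.6 °C meets the Group H-6 criterion (Flammable Liquid), so the lamp oil is Group H-6.
pH 1 meets the Group H-9 criterion (Corrosive), so the oven-cleaner concentrate is Group H-9.
No segregation rule bars Group H-6 with Group H-9.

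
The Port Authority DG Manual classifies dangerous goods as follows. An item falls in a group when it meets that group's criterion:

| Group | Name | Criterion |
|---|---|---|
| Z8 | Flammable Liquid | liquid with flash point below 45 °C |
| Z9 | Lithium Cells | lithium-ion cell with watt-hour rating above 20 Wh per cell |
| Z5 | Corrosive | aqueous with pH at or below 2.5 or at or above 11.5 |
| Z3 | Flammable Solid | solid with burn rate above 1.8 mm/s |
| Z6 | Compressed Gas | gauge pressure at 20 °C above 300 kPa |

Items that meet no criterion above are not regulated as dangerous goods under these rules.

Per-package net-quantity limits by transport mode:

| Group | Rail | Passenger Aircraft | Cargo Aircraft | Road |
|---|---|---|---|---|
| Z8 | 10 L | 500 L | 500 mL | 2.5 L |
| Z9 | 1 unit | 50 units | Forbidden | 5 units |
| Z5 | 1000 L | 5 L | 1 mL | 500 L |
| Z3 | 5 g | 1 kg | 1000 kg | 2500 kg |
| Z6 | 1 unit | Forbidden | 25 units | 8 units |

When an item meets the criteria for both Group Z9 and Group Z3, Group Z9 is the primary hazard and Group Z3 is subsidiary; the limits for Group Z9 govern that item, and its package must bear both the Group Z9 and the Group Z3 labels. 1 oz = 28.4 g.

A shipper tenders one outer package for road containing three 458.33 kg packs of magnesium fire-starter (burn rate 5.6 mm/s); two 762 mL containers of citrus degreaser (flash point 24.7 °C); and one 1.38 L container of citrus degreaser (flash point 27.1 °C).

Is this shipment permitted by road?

No

Burn rate 5.6 mm/s meets the Group Z3 criterion (Flammable Solid), so the magnesium fire-starter is Group Z3.
With flash point 24.7 °C (< 45 °C), the citrus degreaser falls in Group Z8.
With flash point 27.1 °C (< 45 °C), the citrus degreaser falls in Group Z8.
Total Group Z8: (two 762 mL containers = 1.524 L) + 1.38 L = 2.904 L.
That exceeds the Group Z8 road limit of 2.5 L.
Group Z3 quantity: three 458.33 kg packs = 1374.99 kg.
1374.99 kg ≤ 2500 kg (road limit, Group Z3) — within limit.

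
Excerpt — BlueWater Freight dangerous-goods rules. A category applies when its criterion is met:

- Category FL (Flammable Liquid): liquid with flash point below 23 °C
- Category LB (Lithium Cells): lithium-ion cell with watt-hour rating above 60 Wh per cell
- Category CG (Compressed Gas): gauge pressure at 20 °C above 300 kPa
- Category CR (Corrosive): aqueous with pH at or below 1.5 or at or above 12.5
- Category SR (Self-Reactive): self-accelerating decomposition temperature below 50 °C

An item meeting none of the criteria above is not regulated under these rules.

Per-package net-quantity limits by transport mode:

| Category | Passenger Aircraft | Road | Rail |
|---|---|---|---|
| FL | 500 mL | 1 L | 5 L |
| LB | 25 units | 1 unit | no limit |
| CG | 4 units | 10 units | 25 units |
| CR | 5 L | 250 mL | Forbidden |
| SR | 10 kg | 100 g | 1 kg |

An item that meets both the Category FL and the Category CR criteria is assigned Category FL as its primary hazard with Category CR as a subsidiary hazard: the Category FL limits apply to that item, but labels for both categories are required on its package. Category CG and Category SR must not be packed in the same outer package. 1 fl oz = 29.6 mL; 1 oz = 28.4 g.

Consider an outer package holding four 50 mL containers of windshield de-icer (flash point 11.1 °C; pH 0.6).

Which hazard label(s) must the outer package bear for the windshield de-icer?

The windshield de-icer has flash point 11.1 °C, which is < 23 °C, so it is Category FL (Flammable Liquid).
With pH 0.6 (≤ 1.5), the windshield de-icer falls in Category CR.
By the precedence rule Category FL is primary and Category CR is subsidiary, and that rule requires both labels on the package.

Category CR and FL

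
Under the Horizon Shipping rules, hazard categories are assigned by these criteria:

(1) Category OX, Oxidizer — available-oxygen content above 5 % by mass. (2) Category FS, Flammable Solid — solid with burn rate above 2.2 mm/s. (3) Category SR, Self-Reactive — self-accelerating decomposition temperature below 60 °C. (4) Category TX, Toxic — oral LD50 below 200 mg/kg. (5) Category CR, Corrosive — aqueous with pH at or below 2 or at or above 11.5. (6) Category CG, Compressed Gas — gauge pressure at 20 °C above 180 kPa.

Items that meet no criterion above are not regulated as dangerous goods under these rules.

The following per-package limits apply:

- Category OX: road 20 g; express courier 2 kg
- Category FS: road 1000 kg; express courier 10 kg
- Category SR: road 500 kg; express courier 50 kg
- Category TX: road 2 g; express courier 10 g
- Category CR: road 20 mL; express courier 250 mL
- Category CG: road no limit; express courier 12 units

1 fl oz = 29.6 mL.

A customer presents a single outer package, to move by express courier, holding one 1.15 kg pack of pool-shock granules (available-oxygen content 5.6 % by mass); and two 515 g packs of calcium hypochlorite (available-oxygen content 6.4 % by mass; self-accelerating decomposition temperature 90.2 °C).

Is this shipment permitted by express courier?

Available-oxygen content 5.6 % by mass meets the Category OX criterion (Oxidizer), so the pool-shock granules are Category OX.
Calcium hypochlorite: available-oxygen content 6.4 % by mass > 5 % by mass → Category OX (Oxidizer).
Category OX net quantity: 1.15 kg + (two 515 g packs = 1.03 kg) = 2.18 kg.
2.18 kg exceeds the express courier limit of 2 kg for Category OX.

No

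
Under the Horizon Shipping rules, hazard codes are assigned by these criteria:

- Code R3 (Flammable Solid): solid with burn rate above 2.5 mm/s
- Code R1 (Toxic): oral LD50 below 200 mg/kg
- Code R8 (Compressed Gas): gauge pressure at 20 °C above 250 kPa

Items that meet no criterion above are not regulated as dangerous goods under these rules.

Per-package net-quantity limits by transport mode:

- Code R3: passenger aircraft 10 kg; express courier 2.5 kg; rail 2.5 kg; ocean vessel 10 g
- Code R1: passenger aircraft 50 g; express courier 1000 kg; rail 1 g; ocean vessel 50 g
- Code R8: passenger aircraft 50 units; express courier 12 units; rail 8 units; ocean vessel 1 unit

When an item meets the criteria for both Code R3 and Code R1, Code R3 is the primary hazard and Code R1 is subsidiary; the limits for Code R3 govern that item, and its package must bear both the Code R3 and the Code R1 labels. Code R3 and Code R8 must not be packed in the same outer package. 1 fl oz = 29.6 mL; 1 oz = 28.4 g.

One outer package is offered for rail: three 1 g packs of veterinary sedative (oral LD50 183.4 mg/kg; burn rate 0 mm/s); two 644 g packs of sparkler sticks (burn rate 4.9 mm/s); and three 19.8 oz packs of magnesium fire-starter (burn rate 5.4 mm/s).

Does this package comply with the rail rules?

No

The veterinary sedative has oral LD50 183.4 mg/kg, which is < 200 mg/kg, so it is Code R1 (Toxic).
With burn rate 4.9 mm/s (> 2.5 mm/s), the sparkler sticks fall in Code R3.
Burn rate 5.4 mm/s meets the Code R3 criterion (Flammable Solid), so the magnesium fire-starter is Code R3.
Code R3 net quantity: (two 644 g packs = 1.288 kg) + (three 19.8 oz packs = 1686.96 g) = 2974.96 g.
2974.96 g exceeds the rail limit of 2.5 kg for Code R3.
Code R1 quantity: three 1 g packs = 3 g.
3 g > 1 g (rail limit, Code R1) — over the limit.
The segregation rule (Code R3 with Code R8) does not apply to Code R3 with Code R1.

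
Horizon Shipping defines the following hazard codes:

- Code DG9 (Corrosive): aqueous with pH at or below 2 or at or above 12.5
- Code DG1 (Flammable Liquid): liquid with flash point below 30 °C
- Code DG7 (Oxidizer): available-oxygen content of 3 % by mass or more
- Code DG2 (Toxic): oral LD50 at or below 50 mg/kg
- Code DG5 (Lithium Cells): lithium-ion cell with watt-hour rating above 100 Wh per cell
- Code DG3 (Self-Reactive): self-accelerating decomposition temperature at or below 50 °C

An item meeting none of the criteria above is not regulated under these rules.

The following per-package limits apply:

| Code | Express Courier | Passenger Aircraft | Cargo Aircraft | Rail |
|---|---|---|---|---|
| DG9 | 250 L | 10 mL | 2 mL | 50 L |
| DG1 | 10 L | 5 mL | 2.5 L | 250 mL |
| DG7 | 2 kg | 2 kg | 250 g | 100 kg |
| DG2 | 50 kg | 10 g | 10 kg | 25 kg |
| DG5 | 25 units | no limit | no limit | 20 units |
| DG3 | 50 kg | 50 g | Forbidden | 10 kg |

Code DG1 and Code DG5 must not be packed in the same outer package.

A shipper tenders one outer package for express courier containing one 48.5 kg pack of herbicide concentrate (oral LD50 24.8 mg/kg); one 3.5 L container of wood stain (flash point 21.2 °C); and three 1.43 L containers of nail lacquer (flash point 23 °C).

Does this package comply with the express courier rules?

Yes

Herbicide concentrate: oral LD50 24.8 mg/kg ≤ 50 mg/kg → Code DG2 (Toxic).
Flash point 21.2 °C meets the Code DG1 criterion (Flammable Liquid), so the wood stain is Code DG1.
With flash point 23 °C (< 30 °C), the nail lacquer falls in Code DG1.
Total Code DG1: 3.5 L + (three 1.43 L containers = 4.29 L) = 7.79 L.
That is within the Code DG1 express courier limit of 10 L.
Code DG2 quantity: 48.5 kg.
48.5 kg is within the express courier limit of 50 kg for Code DG2.
The segregation rule (Code DG1 with Code DG5) does not apply to Code DG1 with Code DG2.
Every hazard code is within its express courier limit and no segregation rule is violated.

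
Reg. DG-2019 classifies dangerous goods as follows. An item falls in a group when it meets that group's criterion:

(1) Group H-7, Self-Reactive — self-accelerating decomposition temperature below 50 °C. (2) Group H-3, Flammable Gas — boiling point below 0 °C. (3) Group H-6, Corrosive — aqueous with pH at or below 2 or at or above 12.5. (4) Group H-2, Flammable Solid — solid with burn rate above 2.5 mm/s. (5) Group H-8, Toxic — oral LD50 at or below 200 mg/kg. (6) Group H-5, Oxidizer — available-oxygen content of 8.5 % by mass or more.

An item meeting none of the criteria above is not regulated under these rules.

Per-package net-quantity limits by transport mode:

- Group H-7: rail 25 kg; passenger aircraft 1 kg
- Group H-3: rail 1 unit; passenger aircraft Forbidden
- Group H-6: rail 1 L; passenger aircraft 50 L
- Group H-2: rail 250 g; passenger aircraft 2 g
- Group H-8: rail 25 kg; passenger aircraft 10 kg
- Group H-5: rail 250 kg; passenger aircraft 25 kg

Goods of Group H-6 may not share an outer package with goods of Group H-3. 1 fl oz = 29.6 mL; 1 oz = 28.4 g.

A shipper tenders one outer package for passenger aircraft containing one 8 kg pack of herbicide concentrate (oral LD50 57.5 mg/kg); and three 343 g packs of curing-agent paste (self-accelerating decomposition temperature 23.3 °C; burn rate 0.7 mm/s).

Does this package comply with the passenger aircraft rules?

With oral LD50 57.5 mg/kg (≤ 200 mg/kg), the herbicide concentrate falls in Group H-8.
The curing-agent paste has self-accelerating decomposition temperature 23.3 °C, which is < 50 °C, so it is Group H-7 (Self-Reactive).
Group H-7 quantity: three 343 g packs = 1.029 kg.
1.029 kg > 1 kg (passenger aircraft limit, Group H-7) — over the limit.
Group H-8 quantity: 8 kg.
That is within the Group H-8 passenger aircraft limit of 10 kg.
The segregation rule (Group H-6 with Group H-3) does not apply to Group H-7 with Group H-8.

No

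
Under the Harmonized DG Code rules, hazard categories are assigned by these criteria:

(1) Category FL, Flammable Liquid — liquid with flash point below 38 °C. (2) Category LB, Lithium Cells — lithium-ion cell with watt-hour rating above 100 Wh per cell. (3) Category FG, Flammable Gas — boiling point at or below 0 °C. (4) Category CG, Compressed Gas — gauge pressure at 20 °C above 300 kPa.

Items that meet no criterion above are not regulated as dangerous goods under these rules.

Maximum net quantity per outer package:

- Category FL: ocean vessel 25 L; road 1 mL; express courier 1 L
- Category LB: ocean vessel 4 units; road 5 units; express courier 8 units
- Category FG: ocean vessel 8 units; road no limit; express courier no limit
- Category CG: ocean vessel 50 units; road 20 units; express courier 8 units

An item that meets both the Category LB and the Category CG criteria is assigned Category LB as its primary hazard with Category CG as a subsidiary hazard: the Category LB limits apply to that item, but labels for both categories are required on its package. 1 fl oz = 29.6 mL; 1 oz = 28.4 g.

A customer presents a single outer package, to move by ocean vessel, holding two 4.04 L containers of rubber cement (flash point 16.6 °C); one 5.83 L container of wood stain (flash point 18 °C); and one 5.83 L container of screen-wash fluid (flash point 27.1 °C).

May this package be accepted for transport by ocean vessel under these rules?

Yes

Flash point 16.6 °C meets the Category FL criterion (Flammable Liquid), so the rubber cement is Category FL.
Flash point 18 °C meets the Category FL criterion (Flammable Liquid), so the wood stain is Category FL.
Screen-wash fluid: flash point 27.1 °C < 38 °C → Category FL (Flammable Liquid).
Total Category FL: (two 4.04 L containers = 8.08 L) + 5.83 L + 5.83 L = 19.74 L.
19.74 L is within the ocean vessel limit of 25 L for Category FL.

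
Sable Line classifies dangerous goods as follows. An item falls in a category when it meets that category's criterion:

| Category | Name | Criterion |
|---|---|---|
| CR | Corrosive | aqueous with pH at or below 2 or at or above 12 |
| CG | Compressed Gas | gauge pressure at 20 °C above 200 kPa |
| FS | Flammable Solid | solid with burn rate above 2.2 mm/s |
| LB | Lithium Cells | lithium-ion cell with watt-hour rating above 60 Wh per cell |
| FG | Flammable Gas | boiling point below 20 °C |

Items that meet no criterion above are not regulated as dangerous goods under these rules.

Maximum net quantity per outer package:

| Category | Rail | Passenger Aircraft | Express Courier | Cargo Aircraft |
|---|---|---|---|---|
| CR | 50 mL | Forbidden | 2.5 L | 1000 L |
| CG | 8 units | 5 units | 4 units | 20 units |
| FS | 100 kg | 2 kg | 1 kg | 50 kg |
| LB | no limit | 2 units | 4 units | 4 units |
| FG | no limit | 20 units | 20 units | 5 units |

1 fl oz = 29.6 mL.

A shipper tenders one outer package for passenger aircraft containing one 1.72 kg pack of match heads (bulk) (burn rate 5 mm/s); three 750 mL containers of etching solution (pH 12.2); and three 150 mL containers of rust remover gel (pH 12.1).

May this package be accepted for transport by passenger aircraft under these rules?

The match heads (bulk) have burn rate 5 mm/s, which is > 2.2 mm/s, so they are Category FS (Flammable Solid).
pH 12.2 meets the Category CR criterion (Corrosive), so the etching solution is Category CR.
Rust remover gel: pH 12.1 ≥ 12 → Category CR (Corrosive).
Total Category CR: (three 750 mL containers = 2.25 L) + (three 150 mL containers = 450 mL) = 2.7 L.
By passenger aircraft, Category CR is Forbidden regardless of quantity.
Category FS quantity: 1.72 kg.
That is within the Category FS passenger aircraft limit of 2 kg.

No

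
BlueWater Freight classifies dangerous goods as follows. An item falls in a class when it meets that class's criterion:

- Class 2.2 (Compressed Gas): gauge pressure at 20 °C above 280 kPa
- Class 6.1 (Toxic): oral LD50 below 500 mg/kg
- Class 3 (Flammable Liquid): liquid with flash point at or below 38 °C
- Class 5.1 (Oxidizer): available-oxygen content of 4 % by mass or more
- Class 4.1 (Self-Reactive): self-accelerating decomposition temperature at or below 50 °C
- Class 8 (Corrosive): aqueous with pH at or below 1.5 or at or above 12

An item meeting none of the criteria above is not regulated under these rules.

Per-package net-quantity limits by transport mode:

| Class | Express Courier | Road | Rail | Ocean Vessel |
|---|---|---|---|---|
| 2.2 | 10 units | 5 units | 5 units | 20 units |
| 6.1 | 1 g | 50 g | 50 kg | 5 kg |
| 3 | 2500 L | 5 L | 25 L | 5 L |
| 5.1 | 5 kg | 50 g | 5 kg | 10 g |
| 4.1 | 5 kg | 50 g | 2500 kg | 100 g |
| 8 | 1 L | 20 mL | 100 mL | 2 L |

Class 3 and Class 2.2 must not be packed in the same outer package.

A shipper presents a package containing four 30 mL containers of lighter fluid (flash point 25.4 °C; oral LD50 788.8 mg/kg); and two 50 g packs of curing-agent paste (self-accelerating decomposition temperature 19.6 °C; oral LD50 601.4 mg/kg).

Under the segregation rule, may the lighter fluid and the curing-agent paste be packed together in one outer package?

The lighter fluid has flash point 25.4 °C, which is ≤ 38 °C, so it is Class 3 (Flammable Liquid).
The curing-agent paste has self-accelerating decomposition temperature 19.6 °C, which is ≤ 50 °C, so it is Class 4.1 (Self-Reactive).
No segregation rule bars Class 3 with Class 4.1.

Yes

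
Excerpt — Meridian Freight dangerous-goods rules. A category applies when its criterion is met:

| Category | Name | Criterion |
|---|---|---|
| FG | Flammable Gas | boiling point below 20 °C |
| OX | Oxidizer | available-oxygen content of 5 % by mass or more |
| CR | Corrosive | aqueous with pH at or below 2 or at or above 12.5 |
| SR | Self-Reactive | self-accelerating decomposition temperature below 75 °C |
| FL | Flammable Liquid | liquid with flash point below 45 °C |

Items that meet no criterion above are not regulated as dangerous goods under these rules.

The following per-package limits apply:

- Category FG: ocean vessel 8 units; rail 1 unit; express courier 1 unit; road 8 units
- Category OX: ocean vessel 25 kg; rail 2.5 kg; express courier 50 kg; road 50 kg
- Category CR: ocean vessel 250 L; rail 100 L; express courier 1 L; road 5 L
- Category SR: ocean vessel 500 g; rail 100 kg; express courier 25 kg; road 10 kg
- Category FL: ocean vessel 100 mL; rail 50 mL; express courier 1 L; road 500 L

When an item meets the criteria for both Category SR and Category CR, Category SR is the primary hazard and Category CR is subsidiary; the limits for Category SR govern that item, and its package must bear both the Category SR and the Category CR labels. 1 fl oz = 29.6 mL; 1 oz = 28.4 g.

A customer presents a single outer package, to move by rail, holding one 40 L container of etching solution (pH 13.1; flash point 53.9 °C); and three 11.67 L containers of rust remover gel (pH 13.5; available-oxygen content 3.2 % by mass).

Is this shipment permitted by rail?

Yes

pH 13.1 meets the Category CR criterion (Corrosive), so the etching solution is Category CR.
Rust remover gel: pH 13.5 ≥ 12.5 → Category CR (Corrosive).
Category CR net quantity: 40 L + (three 11.67 L containers = 35.01 L) = 75.01 L.
75.01 L ≤ 100 L (rail limit, Category CR) — within limit.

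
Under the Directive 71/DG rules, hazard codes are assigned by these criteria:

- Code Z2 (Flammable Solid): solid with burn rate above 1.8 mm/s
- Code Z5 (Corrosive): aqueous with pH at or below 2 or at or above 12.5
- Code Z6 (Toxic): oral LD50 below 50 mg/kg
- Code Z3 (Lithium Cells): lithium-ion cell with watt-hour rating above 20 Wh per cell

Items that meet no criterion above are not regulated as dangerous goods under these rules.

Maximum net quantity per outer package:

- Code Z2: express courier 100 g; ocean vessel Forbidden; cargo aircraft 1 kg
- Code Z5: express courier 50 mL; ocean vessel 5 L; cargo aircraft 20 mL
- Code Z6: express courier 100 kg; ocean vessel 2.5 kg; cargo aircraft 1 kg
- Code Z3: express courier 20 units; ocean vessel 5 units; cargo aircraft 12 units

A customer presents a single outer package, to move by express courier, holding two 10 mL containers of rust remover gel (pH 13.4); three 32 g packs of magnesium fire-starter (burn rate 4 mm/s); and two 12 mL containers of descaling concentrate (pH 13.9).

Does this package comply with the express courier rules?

Yes

Rust remover gel: pH 13.4 ≥ 12.5 → Code Z5 (Corrosive).
The magnesium fire-starter has burn rate 4 mm/s, which is > 1.8 mm/s, so it is Code Z2 (Flammable Solid).
pH 13.9 meets the Code Z5 criterion (Corrosive), so the descaling concentrate is Code Z5.
Total Code Z5: (two 10 mL containers = 20 mL) + (two 12 mL containers = 24 mL) = 44 mL.
That is within the Code Z5 express courier limit of 50 mL.
Code Z2 quantity: three 32 g packs = 96 g.
96 g is within the express courier limit of 100 g for Code Z2.
Every hazard code is within its express courier limit and no segregation rule is violated.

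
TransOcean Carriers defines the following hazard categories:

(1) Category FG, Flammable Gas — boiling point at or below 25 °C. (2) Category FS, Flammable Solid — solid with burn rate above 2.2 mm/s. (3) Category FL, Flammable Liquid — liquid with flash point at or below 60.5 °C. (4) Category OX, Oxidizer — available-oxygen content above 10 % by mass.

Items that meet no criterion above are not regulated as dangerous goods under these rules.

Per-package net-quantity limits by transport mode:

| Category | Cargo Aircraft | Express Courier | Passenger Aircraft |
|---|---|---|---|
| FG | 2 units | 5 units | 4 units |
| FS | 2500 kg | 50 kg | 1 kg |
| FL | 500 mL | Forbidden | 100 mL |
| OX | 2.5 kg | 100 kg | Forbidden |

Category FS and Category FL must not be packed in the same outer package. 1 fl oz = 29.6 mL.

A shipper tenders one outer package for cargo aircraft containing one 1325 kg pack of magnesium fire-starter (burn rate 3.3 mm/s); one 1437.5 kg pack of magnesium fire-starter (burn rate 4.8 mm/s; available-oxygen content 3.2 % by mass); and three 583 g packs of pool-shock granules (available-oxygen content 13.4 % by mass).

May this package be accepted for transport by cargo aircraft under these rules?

No

Burn rate 3.3 mm/s meets the Category FS criterion (Flammable Solid), so the magnesium fire-starter is Category FS.
With burn rate 4.8 mm/s (> 2.2 mm/s), the magnesium fire-starter falls in Category FS.
With available-oxygen content 13.4 % by mass (> 10 % by mass), the pool-shock granules fall in Category OX.
Category FS net quantity: 1325 kg + 1437.5 kg = 2762.5 kg.
That exceeds the Category FS cargo aircraft limit of 2500 kg.
Category OX quantity: three 583 g packs = 1.749 kg.
1.749 kg ≤ 2.5 kg (cargo aircraft limit, Category OX) — within limit.
The segregation rule (Category FS with Category FL) does not apply to Category FS with Category OX.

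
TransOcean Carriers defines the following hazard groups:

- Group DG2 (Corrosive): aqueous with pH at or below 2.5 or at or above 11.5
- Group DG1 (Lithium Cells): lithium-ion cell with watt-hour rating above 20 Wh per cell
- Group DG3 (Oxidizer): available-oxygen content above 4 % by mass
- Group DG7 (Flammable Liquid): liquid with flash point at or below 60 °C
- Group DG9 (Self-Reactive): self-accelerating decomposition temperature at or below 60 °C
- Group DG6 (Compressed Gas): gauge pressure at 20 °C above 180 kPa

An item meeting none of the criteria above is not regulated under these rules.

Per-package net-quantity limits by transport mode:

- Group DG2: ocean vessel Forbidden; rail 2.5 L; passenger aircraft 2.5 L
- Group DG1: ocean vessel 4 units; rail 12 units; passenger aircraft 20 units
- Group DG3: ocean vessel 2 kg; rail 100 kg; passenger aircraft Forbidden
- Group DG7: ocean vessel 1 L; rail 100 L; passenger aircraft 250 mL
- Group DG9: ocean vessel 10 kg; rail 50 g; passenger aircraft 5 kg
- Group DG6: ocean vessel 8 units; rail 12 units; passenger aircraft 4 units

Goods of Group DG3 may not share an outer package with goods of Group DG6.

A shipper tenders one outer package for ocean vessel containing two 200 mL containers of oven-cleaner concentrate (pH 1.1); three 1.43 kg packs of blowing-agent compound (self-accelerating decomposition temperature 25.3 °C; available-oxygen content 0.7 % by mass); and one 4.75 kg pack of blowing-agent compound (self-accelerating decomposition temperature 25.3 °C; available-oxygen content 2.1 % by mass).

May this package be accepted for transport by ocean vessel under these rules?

The oven-cleaner concentrate has pH 1.1, which is ≤ 2.5, so it is Group DG2 (Corrosive).
Blowing-agent compound: self-accelerating decomposition temperature 25.3 °C ≤ 60 °C → Group DG9 (Self-Reactive).
Blowing-agent compound: self-accelerating decomposition temperature 25.3 °C ≤ 60 °C → Group DG9 (Self-Reactive).
Total Group DG9: (three 1.43 kg packs = 4.29 kg) + 4.75 kg = 9.04 kg.
That is within the Group DG9 ocean vessel limit of 10 kg.
Group DG2 quantity: two 200 mL containers = 400 mL.
By ocean vessel, Group DG2 is Forbidden regardless of quantity.
The segregation rule (Group DG3 with Group DG6) does not apply to Group DG9 with Group DG2.

No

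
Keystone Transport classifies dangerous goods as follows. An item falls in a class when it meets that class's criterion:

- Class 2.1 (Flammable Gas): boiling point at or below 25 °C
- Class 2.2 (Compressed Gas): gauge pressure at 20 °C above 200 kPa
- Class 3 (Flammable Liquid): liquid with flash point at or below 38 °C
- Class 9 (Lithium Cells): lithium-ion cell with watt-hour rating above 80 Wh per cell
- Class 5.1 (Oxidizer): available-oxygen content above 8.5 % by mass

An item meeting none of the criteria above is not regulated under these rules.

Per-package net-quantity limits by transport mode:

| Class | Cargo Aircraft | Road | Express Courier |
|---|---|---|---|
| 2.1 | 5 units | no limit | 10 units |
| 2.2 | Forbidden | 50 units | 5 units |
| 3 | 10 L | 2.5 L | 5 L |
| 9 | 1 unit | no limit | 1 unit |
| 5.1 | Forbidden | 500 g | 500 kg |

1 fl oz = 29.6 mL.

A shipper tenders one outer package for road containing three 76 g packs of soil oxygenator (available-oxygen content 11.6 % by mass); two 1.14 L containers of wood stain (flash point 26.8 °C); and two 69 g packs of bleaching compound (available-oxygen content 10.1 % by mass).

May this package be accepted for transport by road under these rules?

Yes

The soil oxygenator has available-oxygen content 11.6 % by mass, which is > 8.5 % by mass, so it is Class 5.1 (Oxidizer).
The wood stain has flash point 26.8 °C, which is ≤ 38 °C, so it is Class 3 (Flammable Liquid).
With available-oxygen content 10.1 % by mass (> 8.5 % by mass), the bleaching compound falls in Class 5.1.
Total Class 5.1: (three 76 g packs = 228 g) + (two 69 g packs = 138 g) = 366 g.
That is within the Class 5.1 road limit of 500 g.
Class 3 quantity: two 1.14 L containers = 2.28 L.
2.28 L is within the road limit of 2.5 L for Class 3.
Every hazard class is within its road limit and no segregation rule is violated.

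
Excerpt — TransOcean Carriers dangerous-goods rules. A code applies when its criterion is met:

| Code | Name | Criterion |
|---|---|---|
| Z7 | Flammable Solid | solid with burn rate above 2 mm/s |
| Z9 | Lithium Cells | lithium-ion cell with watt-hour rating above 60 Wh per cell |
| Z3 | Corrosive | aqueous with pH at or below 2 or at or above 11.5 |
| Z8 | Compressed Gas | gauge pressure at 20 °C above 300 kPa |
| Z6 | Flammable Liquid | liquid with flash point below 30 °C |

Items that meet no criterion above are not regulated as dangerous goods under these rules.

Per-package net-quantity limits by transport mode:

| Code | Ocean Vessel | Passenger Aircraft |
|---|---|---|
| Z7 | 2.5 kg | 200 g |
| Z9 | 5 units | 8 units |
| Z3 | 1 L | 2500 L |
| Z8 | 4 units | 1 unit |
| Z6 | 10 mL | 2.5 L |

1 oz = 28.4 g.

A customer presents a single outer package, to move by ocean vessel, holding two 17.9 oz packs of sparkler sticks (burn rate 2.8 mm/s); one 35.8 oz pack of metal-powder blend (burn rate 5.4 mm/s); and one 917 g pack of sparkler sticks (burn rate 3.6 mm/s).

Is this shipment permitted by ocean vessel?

No

Sparkler sticks: burn rate 2.8 mm/s > 2 mm/s → Code Z7 (Flammable Solid).
Burn rate 5.4 mm/s meets the Code Z7 criterion (Flammable Solid), so the metal-powder blend is Code Z7.
The sparkler sticks have burn rate 3.6 mm/s, which is > 2 mm/s, so they are Code Z7 (Flammable Solid).
Code Z7 net quantity: (two 17.9 oz packs = 1016.72 g) + (one 35.8 oz pack = 1016.72 g) + 917 g = 2950.44 g.
2950.44 g > 2.5 kg (ocean vessel limit, Code Z7) — over the limit.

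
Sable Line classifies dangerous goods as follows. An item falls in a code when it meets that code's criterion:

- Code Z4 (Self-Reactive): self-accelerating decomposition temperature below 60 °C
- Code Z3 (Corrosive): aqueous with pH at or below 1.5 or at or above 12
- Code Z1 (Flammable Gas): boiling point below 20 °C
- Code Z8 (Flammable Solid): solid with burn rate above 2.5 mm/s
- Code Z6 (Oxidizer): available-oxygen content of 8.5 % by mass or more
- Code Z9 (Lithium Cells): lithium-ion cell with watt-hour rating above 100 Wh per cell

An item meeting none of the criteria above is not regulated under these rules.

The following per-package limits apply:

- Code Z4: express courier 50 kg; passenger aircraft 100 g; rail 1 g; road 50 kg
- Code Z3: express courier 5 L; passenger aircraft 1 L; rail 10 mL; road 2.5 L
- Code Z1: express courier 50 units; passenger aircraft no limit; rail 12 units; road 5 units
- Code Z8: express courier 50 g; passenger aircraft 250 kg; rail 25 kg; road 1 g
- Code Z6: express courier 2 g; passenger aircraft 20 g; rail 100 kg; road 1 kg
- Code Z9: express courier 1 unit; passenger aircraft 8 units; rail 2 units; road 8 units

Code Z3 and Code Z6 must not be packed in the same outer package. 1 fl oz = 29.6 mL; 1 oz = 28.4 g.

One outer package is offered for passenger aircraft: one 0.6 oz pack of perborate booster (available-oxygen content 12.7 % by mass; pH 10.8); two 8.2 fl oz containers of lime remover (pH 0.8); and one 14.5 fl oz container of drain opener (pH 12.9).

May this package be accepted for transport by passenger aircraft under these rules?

No

The perborate booster has available-oxygen content 12.7 % by mass, which is ≥ 8.5 % by mass, so it is Code Z6 (Oxidizer).
The lime remover has pH 0.8, which is ≤ 1.5, so it is Code Z3 (Corrosive).
With pH 12.9 (≥ 12), the drain opener falls in Code Z3.
Code Z3 net quantity: (two 8.2 fl oz containers = 485.44 mL) + (one 14.5 fl oz container = 429.2 mL) = 914.64 mL.
914.64 mL ≤ 1 L (passenger aircraft limit, Code Z3) — within limit.
Code Z6 quantity: one 0.6 oz pack = 17.04 g.
17.04 g ≤ 20 g (passenger aircraft limit, Code Z6) — within limit.
Code Z3 and Code Z6 may not share an outer package.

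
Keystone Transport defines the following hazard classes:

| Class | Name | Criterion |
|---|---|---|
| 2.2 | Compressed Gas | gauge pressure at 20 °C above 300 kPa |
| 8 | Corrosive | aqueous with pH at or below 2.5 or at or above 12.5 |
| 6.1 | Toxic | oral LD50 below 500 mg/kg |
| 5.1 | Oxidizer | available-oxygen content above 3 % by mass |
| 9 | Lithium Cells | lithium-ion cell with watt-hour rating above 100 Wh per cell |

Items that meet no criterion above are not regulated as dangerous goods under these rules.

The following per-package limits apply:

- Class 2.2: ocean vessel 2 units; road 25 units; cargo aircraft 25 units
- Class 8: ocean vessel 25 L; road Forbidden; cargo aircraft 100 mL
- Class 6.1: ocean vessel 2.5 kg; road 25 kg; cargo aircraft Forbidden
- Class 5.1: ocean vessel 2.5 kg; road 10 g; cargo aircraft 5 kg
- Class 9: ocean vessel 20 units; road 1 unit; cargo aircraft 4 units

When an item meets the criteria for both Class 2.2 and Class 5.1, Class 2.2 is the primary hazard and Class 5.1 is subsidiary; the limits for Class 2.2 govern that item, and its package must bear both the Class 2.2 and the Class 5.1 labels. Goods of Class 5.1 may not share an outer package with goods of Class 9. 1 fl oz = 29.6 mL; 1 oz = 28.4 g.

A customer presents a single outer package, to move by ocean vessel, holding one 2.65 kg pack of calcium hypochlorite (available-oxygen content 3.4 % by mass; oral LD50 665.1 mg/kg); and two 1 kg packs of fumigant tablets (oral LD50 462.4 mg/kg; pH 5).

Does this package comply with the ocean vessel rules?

No

Available-oxygen content 3.4 % by mass meets the Class 5.1 criterion (Oxidizer), so the calcium hypochlorite is Class 5.1.
The fumigant tablets have oral LD50 462.4 mg/kg, which is < 500 mg/kg, so they are Class 6.1 (Toxic).
Class 5.1 quantity: 2.65 kg.
That exceeds the Class 5.1 ocean vessel limit of 2.5 kg.
Class 6.1 quantity: two 1 kg packs = 2 kg.
2 kg is within the ocean vessel limit of 2.5 kg for Class 6.1.
The segregation rule (Class 5.1 with Class 9) does not apply to Class 5.1 with Class 6.1.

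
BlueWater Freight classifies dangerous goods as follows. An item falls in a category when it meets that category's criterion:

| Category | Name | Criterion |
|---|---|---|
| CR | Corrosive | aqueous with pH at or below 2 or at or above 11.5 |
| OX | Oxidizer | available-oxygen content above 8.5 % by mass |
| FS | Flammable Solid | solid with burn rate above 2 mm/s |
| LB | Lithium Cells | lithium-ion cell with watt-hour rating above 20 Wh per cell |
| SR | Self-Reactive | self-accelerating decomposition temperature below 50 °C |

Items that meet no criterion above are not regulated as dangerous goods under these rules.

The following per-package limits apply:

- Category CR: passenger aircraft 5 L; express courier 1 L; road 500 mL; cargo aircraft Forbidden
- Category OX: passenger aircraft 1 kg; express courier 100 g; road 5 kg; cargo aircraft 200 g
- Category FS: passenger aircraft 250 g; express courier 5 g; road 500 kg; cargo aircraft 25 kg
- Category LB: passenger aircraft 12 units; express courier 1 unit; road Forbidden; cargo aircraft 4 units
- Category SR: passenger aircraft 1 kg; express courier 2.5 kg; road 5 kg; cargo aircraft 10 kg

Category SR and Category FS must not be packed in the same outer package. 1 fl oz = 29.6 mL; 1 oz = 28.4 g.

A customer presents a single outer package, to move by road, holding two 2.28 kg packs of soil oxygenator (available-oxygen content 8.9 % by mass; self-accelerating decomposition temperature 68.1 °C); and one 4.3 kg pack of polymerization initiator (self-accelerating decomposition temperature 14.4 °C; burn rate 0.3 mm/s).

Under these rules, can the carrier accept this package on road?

The soil oxygenator has available-oxygen content 8.9 % by mass, which is > 8.5 % by mass, so it is Category OX (Oxidizer).
The polymerization initiator has self-accelerating decomposition temperature 14.4 °C, which is < 50 °C, so it is Category SR (Self-Reactive).
Category SR quantity: 4.3 kg.
That is within the Category SR road limit of 5 kg.
Category OX quantity: two 2.28 kg packs = 4.56 kg.
4.56 kg ≤ 5 kg (road limit, Category OX) — within limit.
The segregation rule (Category SR with Category FS) does not apply to Category SR with Category OX.
Every hazard category is within its road limit and no segregation rule is violated.

Yes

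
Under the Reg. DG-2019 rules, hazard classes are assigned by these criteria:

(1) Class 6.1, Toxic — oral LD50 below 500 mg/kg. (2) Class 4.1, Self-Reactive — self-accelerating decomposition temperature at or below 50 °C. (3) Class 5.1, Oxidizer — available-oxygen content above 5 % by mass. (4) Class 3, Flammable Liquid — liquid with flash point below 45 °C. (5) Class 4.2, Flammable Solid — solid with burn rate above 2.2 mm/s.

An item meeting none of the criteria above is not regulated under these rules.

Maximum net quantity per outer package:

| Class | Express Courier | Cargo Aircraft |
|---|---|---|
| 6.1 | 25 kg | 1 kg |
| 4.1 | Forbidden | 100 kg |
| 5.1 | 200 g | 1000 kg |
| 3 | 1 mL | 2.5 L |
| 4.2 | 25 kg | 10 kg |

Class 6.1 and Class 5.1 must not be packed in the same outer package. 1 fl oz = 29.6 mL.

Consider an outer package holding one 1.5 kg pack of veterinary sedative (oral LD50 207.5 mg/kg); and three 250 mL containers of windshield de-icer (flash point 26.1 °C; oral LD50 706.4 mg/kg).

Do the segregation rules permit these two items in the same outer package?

Yes

Oral LD50 207.5 mg/kg meets the Class 6.1 criterion (Toxic), so the veterinary sedative is Class 6.1.
The windshield de-icer has flash point 26.1 °C, which is < 45 °C, so it is Class 3 (Flammable Liquid).
No segregation rule bars Class 6.1 with Class 3.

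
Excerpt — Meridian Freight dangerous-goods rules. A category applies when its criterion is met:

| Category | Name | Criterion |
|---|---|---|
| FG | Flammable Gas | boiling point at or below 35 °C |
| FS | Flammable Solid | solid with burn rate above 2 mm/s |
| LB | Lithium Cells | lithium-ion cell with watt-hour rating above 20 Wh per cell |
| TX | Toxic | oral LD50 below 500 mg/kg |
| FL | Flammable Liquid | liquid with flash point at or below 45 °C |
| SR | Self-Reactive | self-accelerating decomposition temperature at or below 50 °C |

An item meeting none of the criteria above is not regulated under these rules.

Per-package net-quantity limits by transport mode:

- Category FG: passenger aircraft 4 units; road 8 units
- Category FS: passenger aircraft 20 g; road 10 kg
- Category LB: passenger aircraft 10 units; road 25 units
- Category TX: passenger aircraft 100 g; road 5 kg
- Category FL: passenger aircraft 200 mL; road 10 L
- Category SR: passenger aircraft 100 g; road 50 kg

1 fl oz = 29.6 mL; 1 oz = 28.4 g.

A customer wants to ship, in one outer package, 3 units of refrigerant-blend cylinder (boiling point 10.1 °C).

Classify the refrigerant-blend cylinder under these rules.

Category FG

With boiling point 10.1 °C (≤ 35 °C), the refrigerant-blend cylinder falls in Category FG.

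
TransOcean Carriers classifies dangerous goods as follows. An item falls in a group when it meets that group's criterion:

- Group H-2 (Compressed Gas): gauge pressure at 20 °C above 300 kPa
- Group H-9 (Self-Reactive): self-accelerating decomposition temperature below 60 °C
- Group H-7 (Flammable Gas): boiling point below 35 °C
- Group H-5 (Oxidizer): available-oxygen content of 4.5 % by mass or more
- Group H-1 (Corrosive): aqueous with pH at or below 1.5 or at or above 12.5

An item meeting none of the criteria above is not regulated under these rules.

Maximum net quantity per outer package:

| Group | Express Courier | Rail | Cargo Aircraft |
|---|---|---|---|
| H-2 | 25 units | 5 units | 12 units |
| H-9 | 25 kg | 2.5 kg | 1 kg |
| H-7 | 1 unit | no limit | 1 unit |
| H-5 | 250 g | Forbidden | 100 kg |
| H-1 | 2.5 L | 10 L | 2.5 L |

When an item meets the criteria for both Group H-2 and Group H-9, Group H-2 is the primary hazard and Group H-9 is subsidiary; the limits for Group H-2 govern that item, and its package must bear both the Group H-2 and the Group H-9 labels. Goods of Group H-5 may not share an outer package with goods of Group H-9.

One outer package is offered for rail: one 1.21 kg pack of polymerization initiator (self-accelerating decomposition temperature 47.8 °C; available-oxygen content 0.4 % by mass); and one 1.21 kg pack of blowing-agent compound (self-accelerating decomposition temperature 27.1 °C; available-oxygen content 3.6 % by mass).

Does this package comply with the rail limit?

Polymerization initiator: self-accelerating decomposition temperature 47.8 °C < 60 °C → Group H-9 (Self-Reactive).
The blowing-agent compound has self-accelerating decomposition temperature 27.1 °C, which is < 60 °C, so it is Group H-9 (Self-Reactive).
Group H-9 net quantity: 1.21 kg + 1.21 kg = 2.42 kg.
That is within the Group H-9 rail limit of 2.5 kg.

Yes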